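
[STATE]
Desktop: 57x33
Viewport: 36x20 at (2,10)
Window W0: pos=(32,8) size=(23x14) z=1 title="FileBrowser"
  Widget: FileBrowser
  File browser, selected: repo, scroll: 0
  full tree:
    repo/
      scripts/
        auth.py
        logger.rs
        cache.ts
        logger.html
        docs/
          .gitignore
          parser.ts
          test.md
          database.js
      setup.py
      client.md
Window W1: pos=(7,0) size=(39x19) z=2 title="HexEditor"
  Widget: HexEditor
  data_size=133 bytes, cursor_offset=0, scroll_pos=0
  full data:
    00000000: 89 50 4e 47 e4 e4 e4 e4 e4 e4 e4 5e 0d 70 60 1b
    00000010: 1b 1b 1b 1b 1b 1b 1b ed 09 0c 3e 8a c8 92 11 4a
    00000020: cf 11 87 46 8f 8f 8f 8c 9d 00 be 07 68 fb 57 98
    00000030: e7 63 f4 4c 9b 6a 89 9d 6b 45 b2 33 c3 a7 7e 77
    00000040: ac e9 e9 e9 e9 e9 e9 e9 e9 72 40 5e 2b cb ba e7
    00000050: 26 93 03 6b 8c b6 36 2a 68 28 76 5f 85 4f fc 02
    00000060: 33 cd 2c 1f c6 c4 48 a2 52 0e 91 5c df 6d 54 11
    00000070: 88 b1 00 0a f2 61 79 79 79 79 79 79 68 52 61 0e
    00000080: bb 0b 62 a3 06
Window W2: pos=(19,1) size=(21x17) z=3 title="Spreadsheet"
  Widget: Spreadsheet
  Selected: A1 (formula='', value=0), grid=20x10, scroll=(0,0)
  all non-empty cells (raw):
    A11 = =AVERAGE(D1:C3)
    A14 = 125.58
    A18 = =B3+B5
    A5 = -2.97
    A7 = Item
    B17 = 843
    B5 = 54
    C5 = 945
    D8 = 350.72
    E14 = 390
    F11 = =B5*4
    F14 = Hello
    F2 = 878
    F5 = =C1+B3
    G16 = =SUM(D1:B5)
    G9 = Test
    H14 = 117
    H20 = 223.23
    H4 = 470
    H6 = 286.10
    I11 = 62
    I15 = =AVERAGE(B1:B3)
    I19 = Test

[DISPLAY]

     ┃00000070  8┃  4        0      
     ┃00000080  b┃  5    -2.97      
     ┃           ┃  6        0      
     ┃           ┃  7 Item          
     ┃           ┃  8        0      
     ┃           ┃  9        0      
     ┃           ┃ 10        0      
     ┃           ┗━━━━━━━━━━━━━━━━━━
     ┗━━━━━━━━━━━━━━━━━━━━━━━━━━━━━━
                              ┃     
                              ┃     
                              ┗━━━━━
                                    
                                    
                                    
                                    
                                    
                                    
                                    
                                    


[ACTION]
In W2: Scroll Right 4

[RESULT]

     ┃00000070  8┃  4        0      
     ┃00000080  b┃  5        0      
     ┃           ┃  6        0      
     ┃           ┃  7        0      
     ┃           ┃  8        0      
     ┃           ┃  9        0      
     ┃           ┃ 10        0      
     ┃           ┗━━━━━━━━━━━━━━━━━━
     ┗━━━━━━━━━━━━━━━━━━━━━━━━━━━━━━
                              ┃     
                              ┃     
                              ┗━━━━━
                                    
                                    
                                    
                                    
                                    
                                    
                                    
                                    


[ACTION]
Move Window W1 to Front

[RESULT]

     ┃00000070  88 b1 00 0a f2 61 79
     ┃00000080  bb 0b 62 a3 06      
     ┃                              
     ┃                              
     ┃                              
     ┃                              
     ┃                              
     ┃                              
     ┗━━━━━━━━━━━━━━━━━━━━━━━━━━━━━━
                              ┃     
                              ┃     
                              ┗━━━━━
                                    
                                    
                                    
                                    
                                    
                                    
                                    
                                    


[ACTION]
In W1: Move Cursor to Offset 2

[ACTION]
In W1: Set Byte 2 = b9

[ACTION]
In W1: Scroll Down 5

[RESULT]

     ┃                              
     ┃                              
     ┃                              
     ┃                              
     ┃                              
     ┃                              
     ┃                              
     ┃                              
     ┗━━━━━━━━━━━━━━━━━━━━━━━━━━━━━━
                              ┃     
                              ┃     
                              ┗━━━━━
                                    
                                    
                                    
                                    
                                    
                                    
                                    
                                    


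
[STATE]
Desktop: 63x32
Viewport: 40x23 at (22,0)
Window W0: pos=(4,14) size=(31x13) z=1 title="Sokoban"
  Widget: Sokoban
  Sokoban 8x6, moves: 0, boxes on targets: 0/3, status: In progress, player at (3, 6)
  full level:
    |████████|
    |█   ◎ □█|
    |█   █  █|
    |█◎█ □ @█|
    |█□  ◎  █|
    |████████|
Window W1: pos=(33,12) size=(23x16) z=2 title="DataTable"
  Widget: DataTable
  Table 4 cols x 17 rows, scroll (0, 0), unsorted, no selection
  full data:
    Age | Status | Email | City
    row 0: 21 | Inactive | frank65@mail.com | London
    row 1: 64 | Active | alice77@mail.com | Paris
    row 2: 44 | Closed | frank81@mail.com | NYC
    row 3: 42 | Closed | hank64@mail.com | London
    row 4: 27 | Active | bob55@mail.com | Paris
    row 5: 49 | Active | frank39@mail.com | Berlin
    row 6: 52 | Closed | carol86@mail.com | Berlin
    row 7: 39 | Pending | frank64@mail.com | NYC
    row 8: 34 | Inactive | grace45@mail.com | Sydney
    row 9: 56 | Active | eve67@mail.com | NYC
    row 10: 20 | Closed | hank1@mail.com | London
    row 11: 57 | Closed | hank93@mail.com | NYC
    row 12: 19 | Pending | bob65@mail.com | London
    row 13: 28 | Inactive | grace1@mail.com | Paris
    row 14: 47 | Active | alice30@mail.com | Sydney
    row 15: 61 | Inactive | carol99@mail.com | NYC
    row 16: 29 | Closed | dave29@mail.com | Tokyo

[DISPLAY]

                                        
                                        
                                        
                                        
                                        
                                        
                                        
                                        
                                        
                                        
                                        
                                        
           ┏━━━━━━━━━━━━━━━━━━━━━┓      
           ┃ DataTable           ┃      
━━━━━━━━━━━┠─────────────────────┨      
           ┃Age│Status  │Email   ┃      
───────────┃───┼────────┼────────┃      
           ┃21 │Inactive│frank65@┃      
           ┃64 │Active  │alice77@┃      
           ┃44 │Closed  │frank81@┃      
           ┃42 │Closed  │hank64@m┃      
           ┃27 │Active  │bob55@ma┃      
           ┃49 │Active  │frank39@┃      


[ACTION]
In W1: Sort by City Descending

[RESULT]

                                        
                                        
                                        
                                        
                                        
                                        
                                        
                                        
                                        
                                        
                                        
                                        
           ┏━━━━━━━━━━━━━━━━━━━━━┓      
           ┃ DataTable           ┃      
━━━━━━━━━━━┠─────────────────────┨      
           ┃Age│Status  │Email   ┃      
───────────┃───┼────────┼────────┃      
           ┃29 │Closed  │dave29@m┃      
           ┃34 │Inactive│grace45@┃      
           ┃47 │Active  │alice30@┃      
           ┃64 │Active  │alice77@┃      
           ┃27 │Active  │bob55@ma┃      
           ┃28 │Inactive│grace1@m┃      


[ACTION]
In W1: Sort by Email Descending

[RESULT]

                                        
                                        
                                        
                                        
                                        
                                        
                                        
                                        
                                        
                                        
                                        
                                        
           ┏━━━━━━━━━━━━━━━━━━━━━┓      
           ┃ DataTable           ┃      
━━━━━━━━━━━┠─────────────────────┨      
           ┃Age│Status  │Email   ┃      
───────────┃───┼────────┼────────┃      
           ┃57 │Closed  │hank93@m┃      
           ┃42 │Closed  │hank64@m┃      
           ┃20 │Closed  │hank1@ma┃      
           ┃34 │Inactive│grace45@┃      
           ┃28 │Inactive│grace1@m┃      
           ┃44 │Closed  │frank81@┃      


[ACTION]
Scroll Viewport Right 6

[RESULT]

                                        
                                        
                                        
                                        
                                        
                                        
                                        
                                        
                                        
                                        
                                        
                                        
          ┏━━━━━━━━━━━━━━━━━━━━━┓       
          ┃ DataTable           ┃       
━━━━━━━━━━┠─────────────────────┨       
          ┃Age│Status  │Email   ┃       
──────────┃───┼────────┼────────┃       
          ┃57 │Closed  │hank93@m┃       
          ┃42 │Closed  │hank64@m┃       
          ┃20 │Closed  │hank1@ma┃       
          ┃34 │Inactive│grace45@┃       
          ┃28 │Inactive│grace1@m┃       
          ┃44 │Closed  │frank81@┃       


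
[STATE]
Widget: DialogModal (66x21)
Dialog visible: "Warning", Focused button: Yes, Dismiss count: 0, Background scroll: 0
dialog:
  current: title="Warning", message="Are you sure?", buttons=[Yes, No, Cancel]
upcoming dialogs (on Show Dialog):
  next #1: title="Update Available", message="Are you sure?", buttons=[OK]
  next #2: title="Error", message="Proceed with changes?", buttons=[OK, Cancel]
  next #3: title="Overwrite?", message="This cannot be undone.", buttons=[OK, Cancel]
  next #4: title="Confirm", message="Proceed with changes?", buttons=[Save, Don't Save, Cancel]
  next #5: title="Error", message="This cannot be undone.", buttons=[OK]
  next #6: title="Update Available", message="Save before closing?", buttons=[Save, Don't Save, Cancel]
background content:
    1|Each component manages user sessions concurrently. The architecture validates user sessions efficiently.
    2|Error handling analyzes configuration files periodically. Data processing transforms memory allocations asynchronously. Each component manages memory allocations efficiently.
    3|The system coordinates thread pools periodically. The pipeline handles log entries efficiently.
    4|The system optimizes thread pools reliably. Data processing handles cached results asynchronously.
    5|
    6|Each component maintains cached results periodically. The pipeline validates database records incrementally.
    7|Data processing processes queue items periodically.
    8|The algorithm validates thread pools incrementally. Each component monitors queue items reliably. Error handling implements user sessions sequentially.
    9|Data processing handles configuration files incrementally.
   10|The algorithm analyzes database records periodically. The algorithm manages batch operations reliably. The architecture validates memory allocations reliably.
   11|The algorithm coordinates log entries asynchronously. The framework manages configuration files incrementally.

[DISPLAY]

Each component manages user sessions concurrently. The architectur
Error handling analyzes configuration files periodically. Data pro
The system coordinates thread pools periodically. The pipeline han
The system optimizes thread pools reliably. Data processing handle
                                                                  
Each component maintains cached results periodically. The pipeline
Data processing processes queue items periodically.               
The algorithm validates thread pools incrementally. Each component
Data processing handl┌─────────────────────┐incrementally.        
The algorithm analyze│       Warning       │odically. The algorith
The algorithm coordin│    Are you sure?    │ronously. The framewor
                     │ [Yes]  No   Cancel  │                      
                     └─────────────────────┘                      
                                                                  
                                                                  
                                                                  
                                                                  
                                                                  
                                                                  
                                                                  
                                                                  


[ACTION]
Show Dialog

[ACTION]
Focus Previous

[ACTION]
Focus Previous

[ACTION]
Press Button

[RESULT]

Each component manages user sessions concurrently. The architectur
Error handling analyzes configuration files periodically. Data pro
The system coordinates thread pools periodically. The pipeline han
The system optimizes thread pools reliably. Data processing handle
                                                                  
Each component maintains cached results periodically. The pipeline
Data processing processes queue items periodically.               
The algorithm validates thread pools incrementally. Each component
Data processing handles configuration files incrementally.        
The algorithm analyzes database records periodically. The algorith
The algorithm coordinates log entries asynchronously. The framewor
                                                                  
                                                                  
                                                                  
                                                                  
                                                                  
                                                                  
                                                                  
                                                                  
                                                                  
                                                                  


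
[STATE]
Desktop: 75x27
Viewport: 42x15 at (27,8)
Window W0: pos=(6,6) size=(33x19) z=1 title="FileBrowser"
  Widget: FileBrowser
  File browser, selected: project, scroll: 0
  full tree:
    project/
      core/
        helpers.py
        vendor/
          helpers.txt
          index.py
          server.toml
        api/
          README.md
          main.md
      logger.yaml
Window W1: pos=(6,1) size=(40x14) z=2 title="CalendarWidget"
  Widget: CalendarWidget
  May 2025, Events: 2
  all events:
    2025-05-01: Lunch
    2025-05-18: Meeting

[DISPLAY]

*                 ┃                       
                  ┃                       
                  ┃                       
                  ┃                       
                  ┃                       
                  ┃                       
━━━━━━━━━━━━━━━━━━┛                       
           ┃                              
           ┃                              
           ┃                              
           ┃                              
           ┃                              
           ┃                              
           ┃                              
           ┃                              


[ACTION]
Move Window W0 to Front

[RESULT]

───────────┨      ┃                       
           ┃      ┃                       
           ┃      ┃                       
           ┃      ┃                       
           ┃      ┃                       
           ┃      ┃                       
           ┃━━━━━━┛                       
           ┃                              
           ┃                              
           ┃                              
           ┃                              
           ┃                              
           ┃                              
           ┃                              
           ┃                              


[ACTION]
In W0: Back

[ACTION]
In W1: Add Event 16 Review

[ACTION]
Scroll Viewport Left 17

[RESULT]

────────────────────────────┨      ┃      
-] project/                 ┃      ┃      
 [+] core/                  ┃      ┃      
 logger.yaml                ┃      ┃      
                            ┃      ┃      
                            ┃      ┃      
                            ┃━━━━━━┛      
                            ┃             
                            ┃             
                            ┃             
                            ┃             
                            ┃             
                            ┃             
                            ┃             
                            ┃             


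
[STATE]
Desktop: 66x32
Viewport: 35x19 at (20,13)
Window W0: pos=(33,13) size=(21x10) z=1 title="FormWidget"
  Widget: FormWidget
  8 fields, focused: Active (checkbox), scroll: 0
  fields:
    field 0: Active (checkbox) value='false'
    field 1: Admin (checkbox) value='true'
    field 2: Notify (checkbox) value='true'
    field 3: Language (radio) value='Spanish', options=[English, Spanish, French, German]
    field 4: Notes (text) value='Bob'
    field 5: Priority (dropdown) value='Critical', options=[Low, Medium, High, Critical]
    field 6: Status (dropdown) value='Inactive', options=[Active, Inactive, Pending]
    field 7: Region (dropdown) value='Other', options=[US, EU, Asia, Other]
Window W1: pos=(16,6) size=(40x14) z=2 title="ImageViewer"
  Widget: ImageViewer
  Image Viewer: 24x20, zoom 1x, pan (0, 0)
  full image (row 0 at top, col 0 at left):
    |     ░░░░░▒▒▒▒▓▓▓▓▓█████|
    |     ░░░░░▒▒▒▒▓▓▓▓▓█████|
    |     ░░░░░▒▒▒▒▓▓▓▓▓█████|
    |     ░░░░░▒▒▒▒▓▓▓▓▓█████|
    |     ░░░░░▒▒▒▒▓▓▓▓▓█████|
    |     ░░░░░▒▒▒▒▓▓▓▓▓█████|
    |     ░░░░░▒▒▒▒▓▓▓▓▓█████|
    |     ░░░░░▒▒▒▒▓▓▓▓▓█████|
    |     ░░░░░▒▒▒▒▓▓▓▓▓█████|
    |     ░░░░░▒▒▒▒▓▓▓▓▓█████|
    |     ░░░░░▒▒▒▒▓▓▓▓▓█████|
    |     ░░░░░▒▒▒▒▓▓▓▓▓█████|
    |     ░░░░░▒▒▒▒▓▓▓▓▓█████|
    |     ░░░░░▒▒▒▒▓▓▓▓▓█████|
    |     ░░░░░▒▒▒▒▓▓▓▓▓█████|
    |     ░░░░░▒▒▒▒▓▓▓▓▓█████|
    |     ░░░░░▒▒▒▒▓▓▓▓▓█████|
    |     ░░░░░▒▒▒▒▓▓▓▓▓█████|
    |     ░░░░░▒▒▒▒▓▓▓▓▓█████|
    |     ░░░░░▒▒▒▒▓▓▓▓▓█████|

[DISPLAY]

  ░░░░░▒▒▒▒▓▓▓▓▓█████              
  ░░░░░▒▒▒▒▓▓▓▓▓█████              
  ░░░░░▒▒▒▒▓▓▓▓▓█████              
  ░░░░░▒▒▒▒▓▓▓▓▓█████              
  ░░░░░▒▒▒▒▓▓▓▓▓█████              
  ░░░░░▒▒▒▒▓▓▓▓▓█████              
━━━━━━━━━━━━━━━━━━━━━━━━━━━━━━━━━━━
             ┃  Notes:      [Bob]┃ 
             ┃  Priority:   [Cr▼]┃ 
             ┗━━━━━━━━━━━━━━━━━━━┛ 
                                   
                                   
                                   
                                   
                                   
                                   
                                   
                                   
                                   


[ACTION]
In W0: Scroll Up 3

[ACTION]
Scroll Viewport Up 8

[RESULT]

                                   
━━━━━━━━━━━━━━━━━━━━━━━━━━━━━━━━━━━
ageViewer                          
───────────────────────────────────
  ░░░░░▒▒▒▒▓▓▓▓▓█████              
  ░░░░░▒▒▒▒▓▓▓▓▓█████              
  ░░░░░▒▒▒▒▓▓▓▓▓█████              
  ░░░░░▒▒▒▒▓▓▓▓▓█████              
  ░░░░░▒▒▒▒▓▓▓▓▓█████              
  ░░░░░▒▒▒▒▓▓▓▓▓█████              
  ░░░░░▒▒▒▒▓▓▓▓▓█████              
  ░░░░░▒▒▒▒▓▓▓▓▓█████              
  ░░░░░▒▒▒▒▓▓▓▓▓█████              
  ░░░░░▒▒▒▒▓▓▓▓▓█████              
━━━━━━━━━━━━━━━━━━━━━━━━━━━━━━━━━━━
             ┃  Notes:      [Bob]┃ 
             ┃  Priority:   [Cr▼]┃ 
             ┗━━━━━━━━━━━━━━━━━━━┛ 
                                   


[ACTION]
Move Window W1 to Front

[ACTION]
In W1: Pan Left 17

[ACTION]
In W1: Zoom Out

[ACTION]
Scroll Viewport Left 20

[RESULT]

                                   
                ┏━━━━━━━━━━━━━━━━━━
                ┃ ImageViewer      
                ┠──────────────────
                ┃     ░░░░░▒▒▒▒▓▓▓▓
                ┃     ░░░░░▒▒▒▒▓▓▓▓
                ┃     ░░░░░▒▒▒▒▓▓▓▓
                ┃     ░░░░░▒▒▒▒▓▓▓▓
                ┃     ░░░░░▒▒▒▒▓▓▓▓
                ┃     ░░░░░▒▒▒▒▓▓▓▓
                ┃     ░░░░░▒▒▒▒▓▓▓▓
                ┃     ░░░░░▒▒▒▒▓▓▓▓
                ┃     ░░░░░▒▒▒▒▓▓▓▓
                ┃     ░░░░░▒▒▒▒▓▓▓▓
                ┗━━━━━━━━━━━━━━━━━━
                                 ┃ 
                                 ┃ 
                                 ┗━
                                   


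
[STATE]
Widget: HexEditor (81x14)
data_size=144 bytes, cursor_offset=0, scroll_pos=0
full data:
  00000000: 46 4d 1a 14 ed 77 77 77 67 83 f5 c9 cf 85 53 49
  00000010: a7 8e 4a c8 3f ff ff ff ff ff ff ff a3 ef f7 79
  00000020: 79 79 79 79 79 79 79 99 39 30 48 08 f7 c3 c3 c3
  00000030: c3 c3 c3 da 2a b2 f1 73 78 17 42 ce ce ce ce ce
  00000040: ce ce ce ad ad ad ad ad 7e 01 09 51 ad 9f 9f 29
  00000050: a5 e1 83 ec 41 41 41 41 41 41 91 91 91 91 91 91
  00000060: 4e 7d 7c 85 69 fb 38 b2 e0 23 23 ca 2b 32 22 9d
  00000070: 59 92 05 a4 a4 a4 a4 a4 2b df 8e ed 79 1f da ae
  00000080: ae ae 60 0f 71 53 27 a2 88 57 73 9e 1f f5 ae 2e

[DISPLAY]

00000000  46 4d 1a 14 ed 77 77 77  67 83 f5 c9 cf 85 53 49  |FM...wwwg.....SI|   
00000010  a7 8e 4a c8 3f ff ff ff  ff ff ff ff a3 ef f7 79  |..J.?..........y|   
00000020  79 79 79 79 79 79 79 99  39 30 48 08 f7 c3 c3 c3  |yyyyyyy.90H.....|   
00000030  c3 c3 c3 da 2a b2 f1 73  78 17 42 ce ce ce ce ce  |....*..sx.B.....|   
00000040  ce ce ce ad ad ad ad ad  7e 01 09 51 ad 9f 9f 29  |........~..Q...)|   
00000050  a5 e1 83 ec 41 41 41 41  41 41 91 91 91 91 91 91  |....AAAAAA......|   
00000060  4e 7d 7c 85 69 fb 38 b2  e0 23 23 ca 2b 32 22 9d  |N}|.i.8..##.+2".|   
00000070  59 92 05 a4 a4 a4 a4 a4  2b df 8e ed 79 1f da ae  |Y.......+...y...|   
00000080  ae ae 60 0f 71 53 27 a2  88 57 73 9e 1f f5 ae 2e  |..`.qS'..Ws.....|   
                                                                                 
                                                                                 
                                                                                 
                                                                                 
                                                                                 


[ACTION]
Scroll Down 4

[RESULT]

00000040  ce ce ce ad ad ad ad ad  7e 01 09 51 ad 9f 9f 29  |........~..Q...)|   
00000050  a5 e1 83 ec 41 41 41 41  41 41 91 91 91 91 91 91  |....AAAAAA......|   
00000060  4e 7d 7c 85 69 fb 38 b2  e0 23 23 ca 2b 32 22 9d  |N}|.i.8..##.+2".|   
00000070  59 92 05 a4 a4 a4 a4 a4  2b df 8e ed 79 1f da ae  |Y.......+...y...|   
00000080  ae ae 60 0f 71 53 27 a2  88 57 73 9e 1f f5 ae 2e  |..`.qS'..Ws.....|   
                                                                                 
                                                                                 
                                                                                 
                                                                                 
                                                                                 
                                                                                 
                                                                                 
                                                                                 
                                                                                 


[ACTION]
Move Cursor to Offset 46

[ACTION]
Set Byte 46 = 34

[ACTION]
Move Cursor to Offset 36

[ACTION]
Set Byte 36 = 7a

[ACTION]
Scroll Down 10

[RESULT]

00000080  ae ae 60 0f 71 53 27 a2  88 57 73 9e 1f f5 ae 2e  |..`.qS'..Ws.....|   
                                                                                 
                                                                                 
                                                                                 
                                                                                 
                                                                                 
                                                                                 
                                                                                 
                                                                                 
                                                                                 
                                                                                 
                                                                                 
                                                                                 
                                                                                 


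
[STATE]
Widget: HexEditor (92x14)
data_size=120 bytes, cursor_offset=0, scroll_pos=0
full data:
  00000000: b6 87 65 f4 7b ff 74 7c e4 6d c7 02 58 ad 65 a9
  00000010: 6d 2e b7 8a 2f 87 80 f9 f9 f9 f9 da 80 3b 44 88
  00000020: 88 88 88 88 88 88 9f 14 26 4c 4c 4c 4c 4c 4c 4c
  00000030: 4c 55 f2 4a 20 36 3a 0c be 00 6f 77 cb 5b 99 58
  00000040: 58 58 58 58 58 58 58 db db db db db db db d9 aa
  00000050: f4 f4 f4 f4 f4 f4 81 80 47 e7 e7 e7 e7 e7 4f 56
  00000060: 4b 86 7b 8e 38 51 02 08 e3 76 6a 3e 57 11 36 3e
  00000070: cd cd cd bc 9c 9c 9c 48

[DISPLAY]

00000000  B6 87 65 f4 7b ff 74 7c  e4 6d c7 02 58 ad 65 a9  |..e.{.t|.m..X.e.|              
00000010  6d 2e b7 8a 2f 87 80 f9  f9 f9 f9 da 80 3b 44 88  |m.../........;D.|              
00000020  88 88 88 88 88 88 9f 14  26 4c 4c 4c 4c 4c 4c 4c  |........&LLLLLLL|              
00000030  4c 55 f2 4a 20 36 3a 0c  be 00 6f 77 cb 5b 99 58  |LU.J 6:...ow.[.X|              
00000040  58 58 58 58 58 58 58 db  db db db db db db d9 aa  |XXXXXXX.........|              
00000050  f4 f4 f4 f4 f4 f4 81 80  47 e7 e7 e7 e7 e7 4f 56  |........G.....OV|              
00000060  4b 86 7b 8e 38 51 02 08  e3 76 6a 3e 57 11 36 3e  |K.{.8Q...vj>W.6>|              
00000070  cd cd cd bc 9c 9c 9c 48                           |.......H        |              
                                                                                            
                                                                                            
                                                                                            
                                                                                            
                                                                                            
                                                                                            


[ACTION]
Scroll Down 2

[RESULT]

00000020  88 88 88 88 88 88 9f 14  26 4c 4c 4c 4c 4c 4c 4c  |........&LLLLLLL|              
00000030  4c 55 f2 4a 20 36 3a 0c  be 00 6f 77 cb 5b 99 58  |LU.J 6:...ow.[.X|              
00000040  58 58 58 58 58 58 58 db  db db db db db db d9 aa  |XXXXXXX.........|              
00000050  f4 f4 f4 f4 f4 f4 81 80  47 e7 e7 e7 e7 e7 4f 56  |........G.....OV|              
00000060  4b 86 7b 8e 38 51 02 08  e3 76 6a 3e 57 11 36 3e  |K.{.8Q...vj>W.6>|              
00000070  cd cd cd bc 9c 9c 9c 48                           |.......H        |              
                                                                                            
                                                                                            
                                                                                            
                                                                                            
                                                                                            
                                                                                            
                                                                                            
                                                                                            


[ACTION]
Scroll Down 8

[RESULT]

00000070  cd cd cd bc 9c 9c 9c 48                           |.......H        |              
                                                                                            
                                                                                            
                                                                                            
                                                                                            
                                                                                            
                                                                                            
                                                                                            
                                                                                            
                                                                                            
                                                                                            
                                                                                            
                                                                                            
                                                                                            


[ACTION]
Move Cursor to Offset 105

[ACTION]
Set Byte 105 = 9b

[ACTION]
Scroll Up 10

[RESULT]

00000000  b6 87 65 f4 7b ff 74 7c  e4 6d c7 02 58 ad 65 a9  |..e.{.t|.m..X.e.|              
00000010  6d 2e b7 8a 2f 87 80 f9  f9 f9 f9 da 80 3b 44 88  |m.../........;D.|              
00000020  88 88 88 88 88 88 9f 14  26 4c 4c 4c 4c 4c 4c 4c  |........&LLLLLLL|              
00000030  4c 55 f2 4a 20 36 3a 0c  be 00 6f 77 cb 5b 99 58  |LU.J 6:...ow.[.X|              
00000040  58 58 58 58 58 58 58 db  db db db db db db d9 aa  |XXXXXXX.........|              
00000050  f4 f4 f4 f4 f4 f4 81 80  47 e7 e7 e7 e7 e7 4f 56  |........G.....OV|              
00000060  4b 86 7b 8e 38 51 02 08  e3 9B 6a 3e 57 11 36 3e  |K.{.8Q....j>W.6>|              
00000070  cd cd cd bc 9c 9c 9c 48                           |.......H        |              
                                                                                            
                                                                                            
                                                                                            
                                                                                            
                                                                                            
                                                                                            


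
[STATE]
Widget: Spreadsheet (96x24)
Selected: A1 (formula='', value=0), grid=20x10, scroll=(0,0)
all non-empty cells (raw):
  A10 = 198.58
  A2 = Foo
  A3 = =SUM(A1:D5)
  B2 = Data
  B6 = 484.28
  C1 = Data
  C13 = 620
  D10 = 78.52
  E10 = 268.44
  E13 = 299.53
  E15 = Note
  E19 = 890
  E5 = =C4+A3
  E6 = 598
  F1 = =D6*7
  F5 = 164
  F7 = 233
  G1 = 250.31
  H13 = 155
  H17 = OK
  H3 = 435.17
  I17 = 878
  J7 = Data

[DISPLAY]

A1:                                                                                             
       A       B       C       D       E       F       G       H       I       J                
------------------------------------------------------------------------------------------------
  1      [0]       0Data           0       0       0  250.31       0       0       0            
  2 Foo     Data           0       0       0       0       0       0       0       0            
  3 #CIRC!         0       0       0       0       0       0  435.17       0       0            
  4        0       0       0       0       0       0       0       0       0       0            
  5        0       0       0       0#CIRC!       164       0       0       0       0            
  6        0  484.28       0       0     598       0       0       0       0       0            
  7        0       0       0       0       0     233       0       0       0Data                
  8        0       0       0       0       0       0       0       0       0       0            
  9        0       0       0       0       0       0       0       0       0       0            
 10   198.58       0       0   78.52  268.44       0       0       0       0       0            
 11        0       0       0       0       0       0       0       0       0       0            
 12        0       0       0       0       0       0       0       0       0       0            
 13        0       0     620       0  299.53       0       0     155       0       0            
 14        0       0       0       0       0       0       0       0       0       0            
 15        0       0       0       0Note           0       0       0       0       0            
 16        0       0       0       0       0       0       0       0       0       0            
 17        0       0       0       0       0       0       0OK           878       0            
 18        0       0       0       0       0       0       0       0       0       0            
 19        0       0       0       0     890       0       0       0       0       0            
 20        0       0       0       0       0       0       0       0       0       0            
                                                                                                


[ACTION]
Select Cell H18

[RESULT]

H18:                                                                                            
       A       B       C       D       E       F       G       H       I       J                
------------------------------------------------------------------------------------------------
  1        0       0Data           0       0       0  250.31       0       0       0            
  2 Foo     Data           0       0       0       0       0       0       0       0            
  3 #CIRC!         0       0       0       0       0       0  435.17       0       0            
  4        0       0       0       0       0       0       0       0       0       0            
  5        0       0       0       0#CIRC!       164       0       0       0       0            
  6        0  484.28       0       0     598       0       0       0       0       0            
  7        0       0       0       0       0     233       0       0       0Data                
  8        0       0       0       0       0       0       0       0       0       0            
  9        0       0       0       0       0       0       0       0       0       0            
 10   198.58       0       0   78.52  268.44       0       0       0       0       0            
 11        0       0       0       0       0       0       0       0       0       0            
 12        0       0       0       0       0       0       0       0       0       0            
 13        0       0     620       0  299.53       0       0     155       0       0            
 14        0       0       0       0       0       0       0       0       0       0            
 15        0       0       0       0Note           0       0       0       0       0            
 16        0       0       0       0       0       0       0       0       0       0            
 17        0       0       0       0       0       0       0OK           878       0            
 18        0       0       0       0       0       0       0     [0]       0       0            
 19        0       0       0       0     890       0       0       0       0       0            
 20        0       0       0       0       0       0       0       0       0       0            
                                                                                                


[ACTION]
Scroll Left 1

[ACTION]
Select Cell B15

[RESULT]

B15:                                                                                            
       A       B       C       D       E       F       G       H       I       J                
------------------------------------------------------------------------------------------------
  1        0       0Data           0       0       0  250.31       0       0       0            
  2 Foo     Data           0       0       0       0       0       0       0       0            
  3 #CIRC!         0       0       0       0       0       0  435.17       0       0            
  4        0       0       0       0       0       0       0       0       0       0            
  5        0       0       0       0#CIRC!       164       0       0       0       0            
  6        0  484.28       0       0     598       0       0       0       0       0            
  7        0       0       0       0       0     233       0       0       0Data                
  8        0       0       0       0       0       0       0       0       0       0            
  9        0       0       0       0       0       0       0       0       0       0            
 10   198.58       0       0   78.52  268.44       0       0       0       0       0            
 11        0       0       0       0       0       0       0       0       0       0            
 12        0       0       0       0       0       0       0       0       0       0            
 13        0       0     620       0  299.53       0       0     155       0       0            
 14        0       0       0       0       0       0       0       0       0       0            
 15        0     [0]       0       0Note           0       0       0       0       0            
 16        0       0       0       0       0       0       0       0       0       0            
 17        0       0       0       0       0       0       0OK           878       0            
 18        0       0       0       0       0       0       0       0       0       0            
 19        0       0       0       0     890       0       0       0       0       0            
 20        0       0       0       0       0       0       0       0       0       0            
                                                                                                
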